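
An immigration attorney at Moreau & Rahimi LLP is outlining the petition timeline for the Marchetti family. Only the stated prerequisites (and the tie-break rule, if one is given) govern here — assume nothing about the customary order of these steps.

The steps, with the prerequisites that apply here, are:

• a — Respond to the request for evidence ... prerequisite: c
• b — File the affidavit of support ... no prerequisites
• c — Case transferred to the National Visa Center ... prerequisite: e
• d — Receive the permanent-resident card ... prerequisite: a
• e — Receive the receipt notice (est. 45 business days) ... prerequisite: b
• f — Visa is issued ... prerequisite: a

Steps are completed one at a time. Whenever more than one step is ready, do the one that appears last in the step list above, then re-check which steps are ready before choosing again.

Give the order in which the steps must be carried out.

b, e, c, a, f, d

b has no prerequisites → b first.
That leaves e as the only ready step → e.
c is the only step now ready → c.
a needed c, now all done → a.
f and d are both available; f is listed later → f.
d is the only step now ready → d.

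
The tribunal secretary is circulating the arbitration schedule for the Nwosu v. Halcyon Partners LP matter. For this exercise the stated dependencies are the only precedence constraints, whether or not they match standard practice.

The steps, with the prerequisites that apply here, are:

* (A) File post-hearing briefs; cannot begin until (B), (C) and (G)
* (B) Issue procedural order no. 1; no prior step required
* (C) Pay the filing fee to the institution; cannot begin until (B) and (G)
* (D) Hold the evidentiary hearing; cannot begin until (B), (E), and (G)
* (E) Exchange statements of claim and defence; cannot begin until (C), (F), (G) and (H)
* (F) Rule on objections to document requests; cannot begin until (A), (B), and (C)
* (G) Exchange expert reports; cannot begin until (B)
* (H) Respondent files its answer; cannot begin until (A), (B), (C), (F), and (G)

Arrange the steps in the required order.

(B) is the only step with nothing outstanding, so it goes first.
(G) needed (B), now all done → (G).
(C) is the only step now ready → (C).
Next only (A) has its prerequisites met → (A).
(F) needed (A), (B) and (C), now all done → (F).
That leaves (H) as the only ready step → (H).
Next only (E) has its prerequisites met → (E).
Next only (D) has its prerequisites met → (D).

(B) → (G) → (C) → (A) → (F) → (H) → (E) → (D)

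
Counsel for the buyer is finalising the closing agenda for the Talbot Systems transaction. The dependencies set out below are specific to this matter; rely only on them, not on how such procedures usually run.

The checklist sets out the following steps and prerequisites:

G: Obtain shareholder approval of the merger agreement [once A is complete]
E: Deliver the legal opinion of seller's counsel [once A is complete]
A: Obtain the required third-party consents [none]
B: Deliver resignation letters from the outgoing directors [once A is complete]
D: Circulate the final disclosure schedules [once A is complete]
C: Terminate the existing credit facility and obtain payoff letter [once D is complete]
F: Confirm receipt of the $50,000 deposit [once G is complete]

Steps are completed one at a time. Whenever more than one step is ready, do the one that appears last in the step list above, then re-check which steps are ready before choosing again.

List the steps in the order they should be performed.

A D C B E G F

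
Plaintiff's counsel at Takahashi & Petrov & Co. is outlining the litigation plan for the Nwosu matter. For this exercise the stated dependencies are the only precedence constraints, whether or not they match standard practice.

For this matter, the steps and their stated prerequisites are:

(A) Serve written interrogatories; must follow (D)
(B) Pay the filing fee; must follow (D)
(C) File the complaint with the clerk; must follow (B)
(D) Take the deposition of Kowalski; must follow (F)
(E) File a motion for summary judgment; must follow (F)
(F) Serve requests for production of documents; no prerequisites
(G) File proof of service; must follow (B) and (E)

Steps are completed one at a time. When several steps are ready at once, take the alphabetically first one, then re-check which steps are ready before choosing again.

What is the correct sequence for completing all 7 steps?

(F) is the only step with nothing outstanding, so it goes first.
(D) and (E) are both available; (D) has the earlier label → (D).
(A) and (B) now also ready, so the ready set is {(A), (B), (E)}; (A) has the earlier label → (A).
Now (B) and (E) have their prerequisites met. (B) has the earlier label, so (B) next.
(C) now also ready, so the ready set is {(C), (E)}; (C) has the earlier label → (C).
(E) needed (F), now all done → (E).
(G) needed (B) and (E), now all done → (G).

(F), (D), (A), (B), (C), (E), (G)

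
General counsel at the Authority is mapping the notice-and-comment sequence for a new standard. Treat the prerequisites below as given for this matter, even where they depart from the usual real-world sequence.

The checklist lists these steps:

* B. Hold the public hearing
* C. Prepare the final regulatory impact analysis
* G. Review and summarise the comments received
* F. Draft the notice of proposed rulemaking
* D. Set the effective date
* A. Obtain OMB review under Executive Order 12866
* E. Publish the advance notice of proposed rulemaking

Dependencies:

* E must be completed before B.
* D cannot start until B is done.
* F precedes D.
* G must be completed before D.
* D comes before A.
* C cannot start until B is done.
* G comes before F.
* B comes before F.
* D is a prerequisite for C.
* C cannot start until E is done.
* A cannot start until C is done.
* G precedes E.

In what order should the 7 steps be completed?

G has no prerequisites → G first.
Next only E has its prerequisites met → E.
Next only B has its prerequisites met → B.
That leaves F as the only ready step → F.
D needed B, G and F, now all done → D.
That leaves C as the only ready step → C.
Next only A has its prerequisites met → A.

G E B F D C A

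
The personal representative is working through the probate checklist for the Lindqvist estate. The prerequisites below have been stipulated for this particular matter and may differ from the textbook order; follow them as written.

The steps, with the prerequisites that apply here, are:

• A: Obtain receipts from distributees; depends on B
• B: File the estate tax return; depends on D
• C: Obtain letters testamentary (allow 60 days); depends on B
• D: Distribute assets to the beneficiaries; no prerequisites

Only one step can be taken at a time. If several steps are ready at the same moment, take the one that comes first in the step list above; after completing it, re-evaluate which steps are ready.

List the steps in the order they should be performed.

D has no prerequisites → D first.
That leaves B as the only ready step → B.
Ready: A and C. A is listed earlier → A.
That leaves C as the only ready step → C.

D, B, A, C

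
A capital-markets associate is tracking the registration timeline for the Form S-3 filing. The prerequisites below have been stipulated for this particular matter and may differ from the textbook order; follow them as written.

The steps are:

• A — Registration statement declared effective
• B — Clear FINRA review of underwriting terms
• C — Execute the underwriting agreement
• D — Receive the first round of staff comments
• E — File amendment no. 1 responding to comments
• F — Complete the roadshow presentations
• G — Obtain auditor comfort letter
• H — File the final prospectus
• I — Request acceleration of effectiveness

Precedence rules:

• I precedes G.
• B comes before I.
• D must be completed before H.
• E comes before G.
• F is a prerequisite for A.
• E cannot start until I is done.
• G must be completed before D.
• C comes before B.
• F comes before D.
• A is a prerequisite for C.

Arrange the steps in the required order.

F → A → C → B → I → E → G → D → H

F is the only step with nothing outstanding, so it goes first.
A needed F, now all done → A.
C needed A, now all done → C.
Next only B has its prerequisites met → B.
I is the only step now ready → I.
E needed I, now all done → E.
G needed E and I, now all done → G.
Next only D has its prerequisites met → D.
Next only H has its prerequisites met → H.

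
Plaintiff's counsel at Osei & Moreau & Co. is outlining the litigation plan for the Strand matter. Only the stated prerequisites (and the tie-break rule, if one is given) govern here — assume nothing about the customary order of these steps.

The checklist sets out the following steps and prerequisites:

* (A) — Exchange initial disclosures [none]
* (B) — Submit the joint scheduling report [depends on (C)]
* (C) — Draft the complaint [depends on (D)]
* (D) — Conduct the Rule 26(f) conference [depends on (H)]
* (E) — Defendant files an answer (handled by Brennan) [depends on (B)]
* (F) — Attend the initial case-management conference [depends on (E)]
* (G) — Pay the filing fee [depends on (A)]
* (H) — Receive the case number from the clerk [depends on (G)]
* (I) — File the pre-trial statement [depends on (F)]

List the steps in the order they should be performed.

(A) has no prerequisites → (A) first.
(G) needed (A), now all done → (G).
(H) needed (G), now all done → (H).
Next only (D) has its prerequisites met → (D).
(C) is the only step now ready → (C).
Next only (B) has its prerequisites met → (B).
(E) is the only step now ready → (E).
(F) needed (E), now all done → (F).
(I) is the only step now ready → (I).

(A), (G), (H), (D), (C), (B), (E), (F), (I)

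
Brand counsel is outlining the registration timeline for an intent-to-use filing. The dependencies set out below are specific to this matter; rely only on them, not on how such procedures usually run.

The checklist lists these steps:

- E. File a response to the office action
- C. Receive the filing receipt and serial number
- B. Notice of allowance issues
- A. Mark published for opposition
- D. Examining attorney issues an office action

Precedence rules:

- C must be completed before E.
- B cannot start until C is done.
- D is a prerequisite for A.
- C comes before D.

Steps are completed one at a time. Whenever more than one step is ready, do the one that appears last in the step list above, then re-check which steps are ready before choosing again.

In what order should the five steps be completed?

C, D, A, B, E

C is the only step with nothing outstanding, so it goes first.
Ready: D, B and E. D is listed later → D.
A, B and E are all available; A is listed later → A.
Ready: B and E. B is listed later → B.
E is the only step now ready → E.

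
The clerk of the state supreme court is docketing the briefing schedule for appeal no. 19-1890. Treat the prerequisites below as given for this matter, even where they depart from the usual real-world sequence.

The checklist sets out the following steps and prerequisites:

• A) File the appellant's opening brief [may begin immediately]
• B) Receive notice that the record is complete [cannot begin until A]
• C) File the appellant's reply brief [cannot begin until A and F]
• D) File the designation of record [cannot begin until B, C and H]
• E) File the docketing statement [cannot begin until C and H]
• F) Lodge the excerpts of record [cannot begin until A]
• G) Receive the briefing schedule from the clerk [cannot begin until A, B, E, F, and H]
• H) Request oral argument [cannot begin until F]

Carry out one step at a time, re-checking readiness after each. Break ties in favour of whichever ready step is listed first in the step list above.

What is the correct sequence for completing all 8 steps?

A, B, F, C, H, D, E, G

A is the only step with nothing outstanding, so it goes first.
Now B and F have their prerequisites met. B is listed earlier, so B next.
F needed A, now all done → F.
C and H are both available; C is listed earlier → C.
Next only H has its prerequisites met → H.
Ready: D and E. D is listed earlier → D.
That leaves E as the only ready step → E.
G needed A, B, E, F and H, now all done → G.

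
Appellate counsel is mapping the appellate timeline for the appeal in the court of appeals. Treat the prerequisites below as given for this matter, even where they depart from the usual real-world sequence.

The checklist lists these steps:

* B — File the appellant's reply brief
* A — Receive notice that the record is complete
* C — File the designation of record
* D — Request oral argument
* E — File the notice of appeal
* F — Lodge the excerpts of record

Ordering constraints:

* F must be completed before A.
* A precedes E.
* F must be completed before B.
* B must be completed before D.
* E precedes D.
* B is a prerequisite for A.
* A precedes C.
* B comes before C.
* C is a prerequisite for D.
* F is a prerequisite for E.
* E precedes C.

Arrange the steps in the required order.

Only F has no prerequisites, so it is first.
B needed F, now all done → B.
That leaves A as the only ready step → A.
Next only E has its prerequisites met → E.
C needed B, A and E, now all done → C.
Next only D has its prerequisites met → D.

F, B, A, E, C, D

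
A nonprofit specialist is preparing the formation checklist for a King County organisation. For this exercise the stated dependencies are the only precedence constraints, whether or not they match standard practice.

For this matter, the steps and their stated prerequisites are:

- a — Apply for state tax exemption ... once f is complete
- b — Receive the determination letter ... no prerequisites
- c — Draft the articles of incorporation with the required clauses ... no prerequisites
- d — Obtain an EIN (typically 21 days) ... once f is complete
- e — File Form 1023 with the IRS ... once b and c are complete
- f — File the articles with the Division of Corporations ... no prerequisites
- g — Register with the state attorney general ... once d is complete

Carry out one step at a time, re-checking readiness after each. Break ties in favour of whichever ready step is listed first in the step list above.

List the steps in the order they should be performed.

b, c and f have no prerequisites; b is listed earlier, so b is first.
Now c and f have their prerequisites met. c is listed earlier, so c next.
e now also ready, so the ready set is {e, f}; e is listed earlier → e.
f is the only step now ready → f.
Ready: a and d. a is listed earlier → a.
d needed f, now all done → d.
g is the only step now ready → g.

b, c, e, f, a, d, g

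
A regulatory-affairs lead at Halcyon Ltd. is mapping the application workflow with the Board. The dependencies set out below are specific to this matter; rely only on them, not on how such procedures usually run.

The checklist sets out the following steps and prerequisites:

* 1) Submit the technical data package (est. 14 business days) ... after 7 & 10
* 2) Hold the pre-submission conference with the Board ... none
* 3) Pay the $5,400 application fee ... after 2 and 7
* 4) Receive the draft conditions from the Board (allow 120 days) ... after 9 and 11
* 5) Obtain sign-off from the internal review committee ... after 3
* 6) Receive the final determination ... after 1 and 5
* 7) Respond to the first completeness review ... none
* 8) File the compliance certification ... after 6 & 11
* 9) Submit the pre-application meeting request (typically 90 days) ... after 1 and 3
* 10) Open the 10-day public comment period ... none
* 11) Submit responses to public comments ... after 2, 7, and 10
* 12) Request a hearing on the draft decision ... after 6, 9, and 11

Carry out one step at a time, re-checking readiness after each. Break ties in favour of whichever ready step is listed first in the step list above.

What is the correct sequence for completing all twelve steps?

2, 7, 3, 5, 10, 1, 6, 9, 11, 4, 8, 12

2, 7 and 10 have no prerequisites; 2 is listed earlier, so 2 is first.
Now 7 and 10 have their prerequisites met. 7 is listed earlier, so 7 next.
Ready: 3 and 10. 3 is listed earlier → 3.
Ready: 5 and 10. 5 is listed earlier → 5.
10 is the only step now ready → 10.
Now 1 and 11 have their prerequisites met. 1 is listed earlier, so 1 next.
6, 9 and 11 are all available; 6 is listed earlier → 6.
Now 9 and 11 have their prerequisites met. 9 is listed earlier, so 9 next.
11 needed 2, 7 and 10, now all done → 11.
Now 4, 8 and 12 have their prerequisites met. 4 is listed earlier, so 4 next.
8 and 12 are both available; 8 is listed earlier → 8.
That leaves 12 as the only ready step → 12.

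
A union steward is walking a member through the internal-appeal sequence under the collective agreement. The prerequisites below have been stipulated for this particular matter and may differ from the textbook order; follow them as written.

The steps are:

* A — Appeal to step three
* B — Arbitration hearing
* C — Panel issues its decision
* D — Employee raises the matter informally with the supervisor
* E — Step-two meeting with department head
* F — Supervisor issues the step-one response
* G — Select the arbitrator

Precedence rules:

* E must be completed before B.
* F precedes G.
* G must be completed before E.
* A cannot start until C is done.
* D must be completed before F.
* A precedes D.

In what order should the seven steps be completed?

C, A, D, F, G, E, B

C has no prerequisites → C first.
That leaves A as the only ready step → A.
D needed A, now all done → D.
That leaves F as the only ready step → F.
G needed F, now all done → G.
E needed G, now all done → E.
B needed E, now all done → B.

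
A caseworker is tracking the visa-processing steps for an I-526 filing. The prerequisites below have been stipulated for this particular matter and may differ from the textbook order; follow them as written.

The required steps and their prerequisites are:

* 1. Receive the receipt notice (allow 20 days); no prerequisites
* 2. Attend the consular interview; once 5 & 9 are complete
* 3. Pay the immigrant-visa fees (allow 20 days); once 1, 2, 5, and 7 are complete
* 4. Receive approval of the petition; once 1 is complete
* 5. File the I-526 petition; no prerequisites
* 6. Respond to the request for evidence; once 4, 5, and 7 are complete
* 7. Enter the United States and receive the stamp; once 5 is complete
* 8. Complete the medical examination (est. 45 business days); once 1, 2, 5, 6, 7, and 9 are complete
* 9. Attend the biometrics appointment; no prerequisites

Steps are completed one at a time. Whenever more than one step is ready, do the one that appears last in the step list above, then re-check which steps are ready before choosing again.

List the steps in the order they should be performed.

Nothing is required for 9, 5 and 1. 9 is listed later → 9 first.
5 and 1 are both available; 5 is listed later → 5.
7 and 2 now also ready, so the ready set is {7, 2, 1}; 7 is listed later → 7.
Now 2 and 1 have their prerequisites met. 2 is listed later, so 2 next.
Next only 1 has its prerequisites met → 1.
Ready: 4 and 3. 4 is listed later → 4.
6 now also ready, so the ready set is {6, 3}; 6 is listed later → 6.
Ready: 8 and 3. 8 is listed later → 8.
3 needed 7, 5, 2 and 1, now all done → 3.

9, 5, 7, 2, 1, 4, 6, 8, 3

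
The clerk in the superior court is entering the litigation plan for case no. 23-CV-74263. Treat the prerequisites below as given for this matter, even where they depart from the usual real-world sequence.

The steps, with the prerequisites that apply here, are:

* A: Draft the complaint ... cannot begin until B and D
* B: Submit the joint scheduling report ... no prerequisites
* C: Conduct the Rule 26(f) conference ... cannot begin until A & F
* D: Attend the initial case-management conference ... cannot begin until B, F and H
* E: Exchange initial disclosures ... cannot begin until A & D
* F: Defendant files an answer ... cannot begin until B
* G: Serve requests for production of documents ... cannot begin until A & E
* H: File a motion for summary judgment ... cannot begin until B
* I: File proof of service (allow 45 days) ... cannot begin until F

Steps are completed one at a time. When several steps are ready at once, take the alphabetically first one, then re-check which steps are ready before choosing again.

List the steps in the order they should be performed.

B, F, H, D, A, C, E, G, I

Only B has no prerequisites, so it is first.
Now F and H have their prerequisites met. F has the earlier label, so F next.
I now also ready, so the ready set is {H, I}; H has the earlier label → H.
Ready: D and I. D has the earlier label → D.
A now also ready, so the ready set is {A, I}; A has the earlier label → A.
Now C, E and I have their prerequisites met. C has the earlier label, so C next.
E and I are both available; E has the earlier label → E.
G and I are both available; G has the earlier label → G.
I needed F, now all done → I.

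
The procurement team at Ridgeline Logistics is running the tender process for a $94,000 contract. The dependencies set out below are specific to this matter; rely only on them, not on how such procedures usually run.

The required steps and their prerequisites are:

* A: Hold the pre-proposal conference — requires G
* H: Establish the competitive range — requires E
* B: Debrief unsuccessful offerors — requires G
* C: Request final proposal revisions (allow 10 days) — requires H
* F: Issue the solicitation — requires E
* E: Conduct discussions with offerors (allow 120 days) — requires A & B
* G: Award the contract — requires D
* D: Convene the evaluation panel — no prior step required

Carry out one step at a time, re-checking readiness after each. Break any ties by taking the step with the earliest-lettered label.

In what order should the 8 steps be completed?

Only D has no prerequisites, so it is first.
G needed D, now all done → G.
Now A and B have their prerequisites met. A has the earlier label, so A next.
B is the only step now ready → B.
Next only E has its prerequisites met → E.
Ready: F and H. F has the earlier label → F.
Next only H has its prerequisites met → H.
That leaves C as the only ready step → C.

D, G, A, B, E, F, H, C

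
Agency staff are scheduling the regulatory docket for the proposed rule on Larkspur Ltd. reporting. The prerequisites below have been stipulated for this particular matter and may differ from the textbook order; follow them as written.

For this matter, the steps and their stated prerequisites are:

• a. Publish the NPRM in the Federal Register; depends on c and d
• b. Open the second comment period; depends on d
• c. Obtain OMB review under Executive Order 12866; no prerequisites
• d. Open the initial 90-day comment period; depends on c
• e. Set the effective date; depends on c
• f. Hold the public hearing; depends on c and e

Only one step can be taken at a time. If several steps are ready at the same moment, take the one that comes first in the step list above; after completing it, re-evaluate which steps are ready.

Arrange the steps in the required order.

c, d, a, b, e, f

Only c has no prerequisites, so it is first.
d and e are both available; d is listed earlier → d.
Now a, b and e have their prerequisites met. a is listed earlier, so a next.
Ready: b and e. b is listed earlier → b.
Next only e has its prerequisites met → e.
That leaves f as the only ready step → f.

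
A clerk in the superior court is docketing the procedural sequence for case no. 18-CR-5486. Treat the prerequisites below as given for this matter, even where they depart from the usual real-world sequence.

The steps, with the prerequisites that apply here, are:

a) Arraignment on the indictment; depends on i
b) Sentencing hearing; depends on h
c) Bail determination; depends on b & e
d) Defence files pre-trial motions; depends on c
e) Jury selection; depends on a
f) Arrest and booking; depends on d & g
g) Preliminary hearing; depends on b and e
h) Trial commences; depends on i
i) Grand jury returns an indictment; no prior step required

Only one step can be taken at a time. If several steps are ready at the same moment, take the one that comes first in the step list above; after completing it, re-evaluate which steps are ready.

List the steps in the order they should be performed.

i has no prerequisites → i first.
Ready: a and h. a is listed earlier → a.
Ready: e and h. e is listed earlier → e.
Next only h has its prerequisites met → h.
b needed h, now all done → b.
Ready: c and g. c is listed earlier → c.
Ready: d and g. d is listed earlier → d.
That leaves g as the only ready step → g.
f needed d and g, now all done → f.

i, a, e, h, b, c, d, g, f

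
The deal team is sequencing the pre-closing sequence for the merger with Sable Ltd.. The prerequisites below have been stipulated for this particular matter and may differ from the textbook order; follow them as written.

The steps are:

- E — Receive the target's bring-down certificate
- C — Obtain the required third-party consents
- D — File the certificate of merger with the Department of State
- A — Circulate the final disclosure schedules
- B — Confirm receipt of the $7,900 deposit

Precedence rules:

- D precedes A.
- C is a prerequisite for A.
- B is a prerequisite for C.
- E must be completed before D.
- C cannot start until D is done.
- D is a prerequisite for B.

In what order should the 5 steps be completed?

E D B C A

E has no prerequisites → E first.
D needed E, now all done → D.
That leaves B as the only ready step → B.
Next only C has its prerequisites met → C.
A needed C and D, now all done → A.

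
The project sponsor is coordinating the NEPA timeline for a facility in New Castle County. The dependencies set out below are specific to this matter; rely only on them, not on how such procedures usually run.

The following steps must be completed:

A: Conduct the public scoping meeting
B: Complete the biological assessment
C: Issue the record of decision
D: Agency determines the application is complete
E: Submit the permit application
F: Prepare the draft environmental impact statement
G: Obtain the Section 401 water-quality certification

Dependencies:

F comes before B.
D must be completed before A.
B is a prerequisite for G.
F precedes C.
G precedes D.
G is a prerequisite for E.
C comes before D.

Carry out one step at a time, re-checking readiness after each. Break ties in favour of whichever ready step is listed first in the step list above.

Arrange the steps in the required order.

F, B, C, G, D, A, E

Only F has no prerequisites, so it is first.
Ready: B and C. B is listed earlier → B.
C and G are both available; C is listed earlier → C.
G needed B, now all done → G.
D and E are both available; D is listed earlier → D.
A now also ready, so the ready set is {A, E}; A is listed earlier → A.
E needed G, now all done → E.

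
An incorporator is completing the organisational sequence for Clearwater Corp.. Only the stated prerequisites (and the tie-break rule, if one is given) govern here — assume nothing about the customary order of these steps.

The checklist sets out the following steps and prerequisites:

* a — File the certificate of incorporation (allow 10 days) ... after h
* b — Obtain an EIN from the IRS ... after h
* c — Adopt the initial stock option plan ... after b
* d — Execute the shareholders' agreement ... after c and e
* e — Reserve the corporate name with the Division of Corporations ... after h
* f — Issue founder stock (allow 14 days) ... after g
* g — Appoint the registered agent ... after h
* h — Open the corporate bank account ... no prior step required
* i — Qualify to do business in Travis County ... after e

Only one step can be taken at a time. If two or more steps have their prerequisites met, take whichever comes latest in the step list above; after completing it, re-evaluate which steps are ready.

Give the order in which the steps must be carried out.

h → g → f → e → i → b → c → d → a

h is the only step with nothing outstanding, so it goes first.
g, e, b and a are all available; g is listed later → g.
f now also ready, so the ready set is {f, e, b, a}; f is listed later → f.
e, b and a are all available; e is listed later → e.
i, b and a are all available; i is listed later → i.
b and a are both available; b is listed later → b.
Ready: c and a. c is listed later → c.
d now also ready, so the ready set is {d, a}; d is listed later → d.
a needed h, now all done → a.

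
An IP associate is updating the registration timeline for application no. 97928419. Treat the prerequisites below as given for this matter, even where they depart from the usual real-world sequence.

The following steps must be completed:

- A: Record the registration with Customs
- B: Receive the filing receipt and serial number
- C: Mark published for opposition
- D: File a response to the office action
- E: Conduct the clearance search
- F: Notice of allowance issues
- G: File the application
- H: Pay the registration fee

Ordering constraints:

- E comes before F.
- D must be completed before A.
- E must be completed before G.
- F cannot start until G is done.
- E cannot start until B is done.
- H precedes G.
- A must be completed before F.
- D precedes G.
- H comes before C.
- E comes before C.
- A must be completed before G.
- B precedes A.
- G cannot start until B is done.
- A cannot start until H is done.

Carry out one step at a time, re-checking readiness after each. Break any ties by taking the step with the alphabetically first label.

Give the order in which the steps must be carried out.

Nothing is required for B, D and H. B has the earlier label → B first.
E now also ready, so the ready set is {D, E, H}; D has the earlier label → D.
Ready: E and H. E has the earlier label → E.
That leaves H as the only ready step → H.
Ready: A and C. A has the earlier label → A.
C and G are both available; C has the earlier label → C.
G needed A, B, D, E and H, now all done → G.
F needed A, E and G, now all done → F.

B → D → E → H → A → C → G → F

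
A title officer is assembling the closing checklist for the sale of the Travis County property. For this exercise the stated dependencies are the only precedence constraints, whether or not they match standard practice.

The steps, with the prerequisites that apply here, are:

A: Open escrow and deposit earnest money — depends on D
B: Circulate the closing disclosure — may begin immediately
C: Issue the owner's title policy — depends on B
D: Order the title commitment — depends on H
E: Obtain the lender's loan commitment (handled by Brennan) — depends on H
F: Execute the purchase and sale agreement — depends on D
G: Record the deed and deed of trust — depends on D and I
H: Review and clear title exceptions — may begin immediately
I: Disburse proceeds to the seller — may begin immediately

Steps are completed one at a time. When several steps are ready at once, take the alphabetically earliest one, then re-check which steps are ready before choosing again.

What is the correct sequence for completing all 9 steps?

B C H D A E F I G

Nothing is required for B, H and I. B has the earlier label → B first.
C, H and I are all available; C has the earlier label → C.
Ready: H and I. H has the earlier label → H.
D and E now also ready, so the ready set is {D, E, I}; D has the earlier label → D.
A and F now also ready, so the ready set is {A, E, F, I}; A has the earlier label → A.
E, F and I are all available; E has the earlier label → E.
Now F and I have their prerequisites met. F has the earlier label, so F next.
That leaves I as the only ready step → I.
That leaves G as the only ready step → G.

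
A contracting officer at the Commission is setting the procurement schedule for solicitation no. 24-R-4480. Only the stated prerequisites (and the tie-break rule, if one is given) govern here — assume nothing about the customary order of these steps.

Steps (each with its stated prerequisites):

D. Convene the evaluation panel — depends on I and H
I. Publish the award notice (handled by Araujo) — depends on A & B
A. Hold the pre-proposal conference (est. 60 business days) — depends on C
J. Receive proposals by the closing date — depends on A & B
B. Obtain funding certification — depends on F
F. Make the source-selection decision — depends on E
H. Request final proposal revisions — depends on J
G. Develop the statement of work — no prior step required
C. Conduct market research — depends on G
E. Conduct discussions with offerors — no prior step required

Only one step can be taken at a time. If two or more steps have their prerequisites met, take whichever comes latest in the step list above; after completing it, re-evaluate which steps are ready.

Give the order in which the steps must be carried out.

E, G, C, F, B, A, J, H, I, D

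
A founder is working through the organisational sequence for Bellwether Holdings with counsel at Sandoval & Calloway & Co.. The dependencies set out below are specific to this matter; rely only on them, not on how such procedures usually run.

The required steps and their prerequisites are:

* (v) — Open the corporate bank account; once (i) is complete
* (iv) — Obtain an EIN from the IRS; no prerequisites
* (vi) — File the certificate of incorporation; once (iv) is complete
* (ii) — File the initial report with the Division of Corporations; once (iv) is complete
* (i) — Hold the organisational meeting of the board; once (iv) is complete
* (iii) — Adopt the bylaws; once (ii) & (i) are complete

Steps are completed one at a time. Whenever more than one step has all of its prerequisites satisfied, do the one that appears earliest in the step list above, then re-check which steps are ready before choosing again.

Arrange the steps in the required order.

(iv) is the only step with nothing outstanding, so it goes first.
Now (vi), (ii) and (i) have their prerequisites met. (vi) is listed earlier, so (vi) next.
Ready: (ii) and (i). (ii) is listed earlier → (ii).
(i) needed (iv), now all done → (i).
Ready: (v) and (iii). (v) is listed earlier → (v).
Next only (iii) has its prerequisites met → (iii).

(iv) (vi) (ii) (i) (v) (iii)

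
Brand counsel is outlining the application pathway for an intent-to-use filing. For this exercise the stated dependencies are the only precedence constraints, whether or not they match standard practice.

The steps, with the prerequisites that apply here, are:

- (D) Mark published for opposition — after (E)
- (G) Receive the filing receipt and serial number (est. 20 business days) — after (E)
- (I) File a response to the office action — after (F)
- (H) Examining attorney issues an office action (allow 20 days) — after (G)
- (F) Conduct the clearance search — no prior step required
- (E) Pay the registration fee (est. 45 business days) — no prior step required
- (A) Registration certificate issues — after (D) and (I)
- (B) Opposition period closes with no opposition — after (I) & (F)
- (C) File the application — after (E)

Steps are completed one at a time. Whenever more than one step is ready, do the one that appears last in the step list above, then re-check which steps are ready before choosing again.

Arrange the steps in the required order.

(E) → (C) → (F) → (I) → (B) → (G) → (H) → (D) → (A)

Nothing is required for (E) and (F). (E) is listed later → (E) first.
(C), (F), (G) and (D) are all available; (C) is listed later → (C).
Ready: (F), (G) and (D). (F) is listed later → (F).
(I), (G) and (D) are all available; (I) is listed later → (I).
Now (B), (G) and (D) have their prerequisites met. (B) is listed later, so (B) next.
(G) and (D) are both available; (G) is listed later → (G).
(H) and (D) are both available; (H) is listed later → (H).
(D) needed (E), now all done → (D).
That leaves (A) as the only ready step → (A).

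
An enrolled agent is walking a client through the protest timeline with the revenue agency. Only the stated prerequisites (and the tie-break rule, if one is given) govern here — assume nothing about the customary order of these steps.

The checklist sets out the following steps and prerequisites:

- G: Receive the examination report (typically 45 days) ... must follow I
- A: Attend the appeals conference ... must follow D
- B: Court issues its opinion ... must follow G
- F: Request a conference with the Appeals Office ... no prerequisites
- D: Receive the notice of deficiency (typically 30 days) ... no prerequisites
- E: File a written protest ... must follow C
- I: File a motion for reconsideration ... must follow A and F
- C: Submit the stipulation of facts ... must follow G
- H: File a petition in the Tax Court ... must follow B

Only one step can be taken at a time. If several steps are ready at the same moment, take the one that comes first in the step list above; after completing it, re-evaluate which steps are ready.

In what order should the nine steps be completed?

F → D → A → I → G → B → C → E → H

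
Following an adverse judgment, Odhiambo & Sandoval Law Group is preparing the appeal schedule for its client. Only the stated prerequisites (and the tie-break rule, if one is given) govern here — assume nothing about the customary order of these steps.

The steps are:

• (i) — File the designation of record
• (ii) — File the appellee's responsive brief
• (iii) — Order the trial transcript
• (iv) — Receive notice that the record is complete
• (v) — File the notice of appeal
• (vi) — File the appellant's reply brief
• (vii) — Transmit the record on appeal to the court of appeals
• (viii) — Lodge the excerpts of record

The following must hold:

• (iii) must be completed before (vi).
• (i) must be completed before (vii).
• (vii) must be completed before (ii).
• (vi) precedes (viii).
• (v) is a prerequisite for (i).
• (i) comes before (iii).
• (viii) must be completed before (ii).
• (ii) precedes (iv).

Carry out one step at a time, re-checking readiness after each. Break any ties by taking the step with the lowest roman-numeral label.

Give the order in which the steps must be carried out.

(v) has no prerequisites → (v) first.
(i) needed (v), now all done → (i).
Ready: (iii) and (vii). (iii) has the earlier label → (iii).
Ready: (vi) and (vii). (vi) has the earlier label → (vi).
Now (vii) and (viii) have their prerequisites met. (vii) has the earlier label, so (vii) next.
(viii) needed (vi), now all done → (viii).
(ii) needed (vii) and (viii), now all done → (ii).
(iv) needed (ii), now all done → (iv).

(v), (i), (iii), (vi), (vii), (viii), (ii), (iv)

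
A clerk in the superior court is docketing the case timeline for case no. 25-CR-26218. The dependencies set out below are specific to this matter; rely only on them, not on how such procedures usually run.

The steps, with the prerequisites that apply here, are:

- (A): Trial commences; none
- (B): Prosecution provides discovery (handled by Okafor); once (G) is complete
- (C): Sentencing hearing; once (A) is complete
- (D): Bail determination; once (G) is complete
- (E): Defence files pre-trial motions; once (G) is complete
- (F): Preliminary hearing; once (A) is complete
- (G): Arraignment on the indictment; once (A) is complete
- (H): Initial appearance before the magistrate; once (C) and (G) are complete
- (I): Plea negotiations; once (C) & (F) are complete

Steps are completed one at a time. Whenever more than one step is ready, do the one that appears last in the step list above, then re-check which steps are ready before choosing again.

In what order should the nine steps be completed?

(A), (G), (F), (E), (D), (C), (I), (H), (B)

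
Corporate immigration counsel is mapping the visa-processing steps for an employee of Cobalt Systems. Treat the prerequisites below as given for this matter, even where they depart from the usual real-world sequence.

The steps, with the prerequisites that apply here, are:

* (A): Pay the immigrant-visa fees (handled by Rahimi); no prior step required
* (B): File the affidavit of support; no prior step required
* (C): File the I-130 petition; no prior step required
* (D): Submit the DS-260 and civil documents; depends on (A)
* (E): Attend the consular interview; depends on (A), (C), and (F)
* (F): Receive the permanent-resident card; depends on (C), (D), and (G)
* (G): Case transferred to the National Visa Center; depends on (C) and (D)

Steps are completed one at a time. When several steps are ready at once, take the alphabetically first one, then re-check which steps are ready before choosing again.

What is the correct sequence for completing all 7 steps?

Nothing is required for (A), (B) and (C). (A) has the earlier label → (A) first.
Now (B), (C) and (D) have their prerequisites met. (B) has the earlier label, so (B) next.
Ready: (C) and (D). (C) has the earlier label → (C).
(D) needed (A), now all done → (D).
(G) is the only step now ready → (G).
(F) needed (C), (D) and (G), now all done → (F).
(E) needed (A), (C) and (F), now all done → (E).

(A) (B) (C) (D) (G) (F) (E)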